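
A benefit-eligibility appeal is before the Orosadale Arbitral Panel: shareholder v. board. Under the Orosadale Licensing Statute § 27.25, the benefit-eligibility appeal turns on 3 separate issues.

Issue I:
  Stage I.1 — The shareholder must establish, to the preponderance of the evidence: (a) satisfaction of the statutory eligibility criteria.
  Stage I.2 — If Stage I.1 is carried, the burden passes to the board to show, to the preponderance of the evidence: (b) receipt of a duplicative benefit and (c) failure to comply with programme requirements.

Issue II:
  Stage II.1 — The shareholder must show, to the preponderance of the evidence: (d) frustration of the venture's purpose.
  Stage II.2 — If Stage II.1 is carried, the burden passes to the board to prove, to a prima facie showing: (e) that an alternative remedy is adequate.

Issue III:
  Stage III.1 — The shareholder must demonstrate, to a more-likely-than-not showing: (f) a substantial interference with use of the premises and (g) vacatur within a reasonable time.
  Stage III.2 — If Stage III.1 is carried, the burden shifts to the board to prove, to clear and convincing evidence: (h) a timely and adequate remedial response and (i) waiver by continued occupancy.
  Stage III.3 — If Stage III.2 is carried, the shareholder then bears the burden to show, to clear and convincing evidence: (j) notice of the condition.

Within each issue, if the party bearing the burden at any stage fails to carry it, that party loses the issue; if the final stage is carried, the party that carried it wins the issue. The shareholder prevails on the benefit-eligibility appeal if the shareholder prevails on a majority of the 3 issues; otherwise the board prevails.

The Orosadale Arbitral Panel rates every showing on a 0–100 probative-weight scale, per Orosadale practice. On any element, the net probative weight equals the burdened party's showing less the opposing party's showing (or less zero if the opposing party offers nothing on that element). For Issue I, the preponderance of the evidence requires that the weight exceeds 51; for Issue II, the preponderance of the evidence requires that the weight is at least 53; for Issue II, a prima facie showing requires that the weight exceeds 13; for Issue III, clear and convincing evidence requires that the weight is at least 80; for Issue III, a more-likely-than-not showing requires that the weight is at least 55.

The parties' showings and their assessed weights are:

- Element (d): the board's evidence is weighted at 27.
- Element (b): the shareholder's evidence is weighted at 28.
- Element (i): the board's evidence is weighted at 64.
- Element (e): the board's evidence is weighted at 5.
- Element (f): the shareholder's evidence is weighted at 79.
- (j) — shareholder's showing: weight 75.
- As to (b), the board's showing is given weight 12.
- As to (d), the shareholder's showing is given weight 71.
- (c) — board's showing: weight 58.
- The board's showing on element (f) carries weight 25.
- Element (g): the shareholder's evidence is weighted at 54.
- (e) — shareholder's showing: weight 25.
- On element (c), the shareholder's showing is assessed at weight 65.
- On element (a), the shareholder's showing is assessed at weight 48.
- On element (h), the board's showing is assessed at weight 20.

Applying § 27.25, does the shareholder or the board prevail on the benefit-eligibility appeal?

board

— Issue I —
Stage I.1 — burden on shareholder; standard: the preponderance of the evidence (weight exceeds 51).
    (a): 48 ≤ 51 [not met]
  Stage I.1 not carried; the shareholder fails its burden.
So the board prevails on this issue.
— Issue II —
At Stage II.1 the shareholder must meet the preponderance of the evidence (weight is at least 53): on (d) the weight is 71 less the opposing 27 gives net 44, < 53, so (d) does not meet the standard.
  Stage II.1 not carried; the shareholder fails its burden.
The analysis ends at Stage II.1; the board prevails on this issue.
— Issue III —
Stage III.1 (shareholder, a more-likely-than-not showing, weight is at least 55): (f) net 79−25=54 < 55 — fails; (g) 54 < 55 — fails.
  The shareholder does not carry Stage III.1.
The board prevails on this issue.
Per-issue: Issue I → board; Issue II → board; Issue III → board. The shareholder must prevail on a majority of issues; overall, the board prevails.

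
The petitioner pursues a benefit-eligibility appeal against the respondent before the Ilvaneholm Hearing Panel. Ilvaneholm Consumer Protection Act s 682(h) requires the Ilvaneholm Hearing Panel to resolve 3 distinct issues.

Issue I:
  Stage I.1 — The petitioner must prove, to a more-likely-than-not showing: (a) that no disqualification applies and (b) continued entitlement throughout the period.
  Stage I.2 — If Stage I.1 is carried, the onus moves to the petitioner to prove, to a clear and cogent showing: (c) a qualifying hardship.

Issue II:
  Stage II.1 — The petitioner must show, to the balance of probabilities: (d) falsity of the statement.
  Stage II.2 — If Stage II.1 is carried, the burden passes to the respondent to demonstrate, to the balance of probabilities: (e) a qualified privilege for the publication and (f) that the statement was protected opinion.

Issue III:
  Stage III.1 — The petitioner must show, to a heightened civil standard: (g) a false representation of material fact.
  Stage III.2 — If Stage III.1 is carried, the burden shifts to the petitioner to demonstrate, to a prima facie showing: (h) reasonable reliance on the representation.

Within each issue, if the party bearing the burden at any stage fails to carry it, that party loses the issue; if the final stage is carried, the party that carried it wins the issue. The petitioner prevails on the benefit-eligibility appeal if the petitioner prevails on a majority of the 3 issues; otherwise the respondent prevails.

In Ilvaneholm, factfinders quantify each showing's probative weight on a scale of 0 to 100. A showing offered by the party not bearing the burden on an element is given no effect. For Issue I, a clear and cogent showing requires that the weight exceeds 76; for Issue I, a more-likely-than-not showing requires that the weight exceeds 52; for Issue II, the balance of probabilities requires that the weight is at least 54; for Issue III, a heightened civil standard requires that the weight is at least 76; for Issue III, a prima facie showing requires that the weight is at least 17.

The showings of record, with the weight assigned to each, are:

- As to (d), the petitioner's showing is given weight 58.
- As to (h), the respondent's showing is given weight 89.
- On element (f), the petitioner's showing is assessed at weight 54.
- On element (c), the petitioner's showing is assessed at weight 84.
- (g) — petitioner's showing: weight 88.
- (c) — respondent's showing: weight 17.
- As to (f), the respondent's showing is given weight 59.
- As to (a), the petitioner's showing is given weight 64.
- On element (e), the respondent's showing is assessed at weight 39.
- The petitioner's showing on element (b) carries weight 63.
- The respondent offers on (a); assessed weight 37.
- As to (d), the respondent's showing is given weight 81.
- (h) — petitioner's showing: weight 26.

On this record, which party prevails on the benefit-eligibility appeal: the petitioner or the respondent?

— Issue I —
Stage I.1 (petitioner, a more-likely-than-not showing, weight exceeds 52): (a) 64 (respondent's 37 disregarded) > 52 — meets; (b) 63 > 52 — meets.
  Stage I.1 is satisfied; the petitioner continues to bear the burden.
Stage I.2 (petitioner, a clear and cogent showing, weight exceeds 76): (c) 84 (respondent's 17 disregarded) > 76 — meets.
  The petitioner carries the last stage.
With every stage satisfied, the petitioner prevails on this issue.
— Issue II —
At Stage II.1 the petitioner must meet the balance of probabilities (weight is at least 54): on (d) the weight is 58 (the respondent's 81 is given no effect), ≥ 54, so (d) meets the standard.
  Stage II.1 carried; the burden shifts to the respondent.
At Stage II.2 the respondent must meet the balance of probabilities (weight is at least 54): on (e) the weight is 39, < 54, so (e) does not meet the standard; on (f) the weight is 59 (the petitioner's 54 is given no effect), ≥ 54, so (f) meets the standard.
  The respondent does not carry Stage II.2.
The petitioner prevails on this issue.
— Issue III —
Stage III.1 (petitioner, a heightened civil standard, weight is at least 76): (g) 88 ≥ 76 — meets.
  Stage III.1 carried; the burden remains with the petitioner.
Stage III.2 (petitioner, a prima facie showing, weight is at least 17): (h) 26 (respondent's 89 disregarded) ≥ 17 — meets.
  Stage III.2 carried; the final stage is satisfied.
With every stage satisfied, the petitioner prevails on this issue.
Per-issue: Issue I → petitioner; Issue II → petitioner; Issue III → petitioner. The petitioner must prevail on a majority of issues; overall, the petitioner prevails.

petitioner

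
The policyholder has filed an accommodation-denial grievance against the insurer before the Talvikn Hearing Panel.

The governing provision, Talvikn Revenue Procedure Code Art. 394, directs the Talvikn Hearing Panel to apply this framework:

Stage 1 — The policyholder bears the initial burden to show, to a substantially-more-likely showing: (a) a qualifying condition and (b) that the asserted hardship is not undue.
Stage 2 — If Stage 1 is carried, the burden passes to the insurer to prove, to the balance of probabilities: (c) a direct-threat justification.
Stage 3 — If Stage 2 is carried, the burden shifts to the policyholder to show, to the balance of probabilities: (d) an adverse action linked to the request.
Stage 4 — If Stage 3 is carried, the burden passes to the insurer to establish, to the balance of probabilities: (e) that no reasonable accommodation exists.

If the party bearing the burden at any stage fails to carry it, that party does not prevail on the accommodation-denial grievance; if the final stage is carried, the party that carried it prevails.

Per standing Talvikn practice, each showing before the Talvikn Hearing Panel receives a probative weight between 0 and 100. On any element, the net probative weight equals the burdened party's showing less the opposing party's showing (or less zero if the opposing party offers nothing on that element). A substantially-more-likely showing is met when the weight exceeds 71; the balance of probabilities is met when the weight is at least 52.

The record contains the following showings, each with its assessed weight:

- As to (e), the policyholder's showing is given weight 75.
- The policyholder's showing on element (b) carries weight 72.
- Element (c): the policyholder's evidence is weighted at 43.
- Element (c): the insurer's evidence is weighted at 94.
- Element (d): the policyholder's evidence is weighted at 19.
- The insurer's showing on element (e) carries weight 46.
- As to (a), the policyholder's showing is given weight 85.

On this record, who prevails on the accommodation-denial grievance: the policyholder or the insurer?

At Stage 1 the policyholder must meet a substantially-more-likely showing (weight exceeds 71): on (a) the weight is 85, which does exceed 71, so (a) meets the standard; on (b) the weight is 72, > 71, so (b) meets the standard.
  All elements met. The burden passes to the insurer.
At Stage 2 the insurer must meet the balance of probabilities (weight is at least 52): on (c) the weight is 94 less the opposing 43 gives net 51, which does not reach 52, so (c) does not meet the standard.
  Stage 2 not carried; the insurer fails its burden.
The analysis ends at Stage 2; the policyholder prevails.

policyholder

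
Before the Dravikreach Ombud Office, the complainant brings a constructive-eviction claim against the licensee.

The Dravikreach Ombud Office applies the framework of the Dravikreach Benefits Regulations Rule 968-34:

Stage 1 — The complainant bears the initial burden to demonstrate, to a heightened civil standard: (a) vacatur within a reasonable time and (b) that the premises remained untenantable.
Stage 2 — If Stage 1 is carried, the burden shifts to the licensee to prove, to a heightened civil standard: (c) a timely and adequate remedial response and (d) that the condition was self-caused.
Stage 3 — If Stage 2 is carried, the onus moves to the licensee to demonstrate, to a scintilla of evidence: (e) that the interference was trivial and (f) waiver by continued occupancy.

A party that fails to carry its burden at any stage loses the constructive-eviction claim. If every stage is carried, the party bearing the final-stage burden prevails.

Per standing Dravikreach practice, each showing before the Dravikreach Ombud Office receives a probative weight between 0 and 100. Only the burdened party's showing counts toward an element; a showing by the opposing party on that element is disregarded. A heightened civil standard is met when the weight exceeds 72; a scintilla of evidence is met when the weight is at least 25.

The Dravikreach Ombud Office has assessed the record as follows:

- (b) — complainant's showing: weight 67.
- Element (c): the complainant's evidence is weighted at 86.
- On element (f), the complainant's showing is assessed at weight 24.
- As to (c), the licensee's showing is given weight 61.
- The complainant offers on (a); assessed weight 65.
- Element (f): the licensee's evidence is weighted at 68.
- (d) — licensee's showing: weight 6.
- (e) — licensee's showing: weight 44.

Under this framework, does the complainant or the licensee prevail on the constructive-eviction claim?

At Stage 1 the complainant must meet a heightened civil standard (weight exceeds 72): on (a) the weight is 65, which does not exceed 72, so (a) does not meet the standard; on (b) the weight is 67, which does not exceed 72, so (b) does not meet the standard.
  Not every element is met, so the complainant fails to carry Stage 1.
The analysis ends at Stage 1; the licensee prevails.

licensee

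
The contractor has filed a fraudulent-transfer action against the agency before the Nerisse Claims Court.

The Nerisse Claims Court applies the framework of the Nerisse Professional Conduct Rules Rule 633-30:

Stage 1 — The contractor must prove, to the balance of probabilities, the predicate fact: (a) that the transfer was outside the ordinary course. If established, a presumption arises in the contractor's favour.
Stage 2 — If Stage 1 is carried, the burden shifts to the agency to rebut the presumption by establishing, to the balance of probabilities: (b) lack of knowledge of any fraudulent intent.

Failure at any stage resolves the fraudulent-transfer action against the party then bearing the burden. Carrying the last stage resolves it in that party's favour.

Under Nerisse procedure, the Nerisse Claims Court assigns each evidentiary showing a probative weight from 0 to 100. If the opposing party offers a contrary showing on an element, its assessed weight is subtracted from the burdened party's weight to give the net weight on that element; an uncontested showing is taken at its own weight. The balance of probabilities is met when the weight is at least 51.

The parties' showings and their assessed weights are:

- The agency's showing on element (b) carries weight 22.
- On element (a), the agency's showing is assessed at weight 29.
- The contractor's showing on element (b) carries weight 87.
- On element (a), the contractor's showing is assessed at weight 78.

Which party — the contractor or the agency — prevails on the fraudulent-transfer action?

Stage 1 — burden on contractor; standard: the balance of probabilities (weight is at least 51).
    (a): 78 − 29 = 49 < 51 [not met]
  Not every element is met, so the contractor fails to carry Stage 1.
The agency prevails.

agency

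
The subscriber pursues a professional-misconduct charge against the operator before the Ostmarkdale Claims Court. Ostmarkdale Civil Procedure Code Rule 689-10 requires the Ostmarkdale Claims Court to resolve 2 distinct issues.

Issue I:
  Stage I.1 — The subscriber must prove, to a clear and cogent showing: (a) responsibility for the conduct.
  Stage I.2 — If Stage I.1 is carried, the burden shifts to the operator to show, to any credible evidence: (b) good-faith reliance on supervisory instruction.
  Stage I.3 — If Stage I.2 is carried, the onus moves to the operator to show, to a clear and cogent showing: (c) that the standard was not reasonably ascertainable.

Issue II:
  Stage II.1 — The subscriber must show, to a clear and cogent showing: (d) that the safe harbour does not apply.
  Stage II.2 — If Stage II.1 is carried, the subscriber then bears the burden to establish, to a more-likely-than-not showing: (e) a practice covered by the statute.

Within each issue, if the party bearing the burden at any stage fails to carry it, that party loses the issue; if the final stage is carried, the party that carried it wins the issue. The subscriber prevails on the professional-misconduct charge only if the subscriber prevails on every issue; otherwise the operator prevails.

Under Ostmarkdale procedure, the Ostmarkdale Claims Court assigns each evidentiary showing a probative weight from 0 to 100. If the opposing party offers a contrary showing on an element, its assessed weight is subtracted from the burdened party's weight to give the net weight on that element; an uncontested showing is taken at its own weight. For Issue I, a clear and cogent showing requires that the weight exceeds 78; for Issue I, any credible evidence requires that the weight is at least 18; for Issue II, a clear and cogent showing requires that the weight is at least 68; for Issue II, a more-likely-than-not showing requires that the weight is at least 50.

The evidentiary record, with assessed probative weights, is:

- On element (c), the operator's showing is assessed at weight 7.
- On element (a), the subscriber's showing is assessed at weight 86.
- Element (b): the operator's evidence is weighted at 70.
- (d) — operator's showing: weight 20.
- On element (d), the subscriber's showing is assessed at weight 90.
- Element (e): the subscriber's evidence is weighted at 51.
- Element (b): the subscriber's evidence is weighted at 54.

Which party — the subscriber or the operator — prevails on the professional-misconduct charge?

subscriber

— Issue I —
At Stage I.1 the subscriber must meet a clear and cogent showing (weight exceeds 78): on (a) the weight is 86, > 78, so (a) meets the standard.
  Stage I.1 is satisfied; the onus moves to the operator.
At Stage I.2 the operator must meet any credible evidence (weight is at least 18): on (b) the weight is 70 less the opposing 54 gives net 16, < 18, so (b) does not meet the standard.
  Stage I.2 not carried; the operator fails its burden.
The analysis ends at Stage I.2; the subscriber prevails on this issue.
— Issue II —
At Stage II.1 the subscriber must meet a clear and cogent showing (weight is at least 68): on (d) the weight is 90 less the opposing 20 gives net 70, ≥ 68, so (d) meets the standard.
  All elements met. The subscriber retains the burden for Stage II.2.
At Stage II.2 the subscriber must meet a more-likely-than-not showing (weight is at least 50): on (e) the weight is 51, which does reach 50, so (e) meets the standard.
  Stage II.2 carried; the final stage is satisfied.
All stages carried — the subscriber prevails on this issue.
Per-issue: Issue I → subscriber; Issue II → subscriber. The subscriber must prevail on every issue; overall, the subscriber prevails.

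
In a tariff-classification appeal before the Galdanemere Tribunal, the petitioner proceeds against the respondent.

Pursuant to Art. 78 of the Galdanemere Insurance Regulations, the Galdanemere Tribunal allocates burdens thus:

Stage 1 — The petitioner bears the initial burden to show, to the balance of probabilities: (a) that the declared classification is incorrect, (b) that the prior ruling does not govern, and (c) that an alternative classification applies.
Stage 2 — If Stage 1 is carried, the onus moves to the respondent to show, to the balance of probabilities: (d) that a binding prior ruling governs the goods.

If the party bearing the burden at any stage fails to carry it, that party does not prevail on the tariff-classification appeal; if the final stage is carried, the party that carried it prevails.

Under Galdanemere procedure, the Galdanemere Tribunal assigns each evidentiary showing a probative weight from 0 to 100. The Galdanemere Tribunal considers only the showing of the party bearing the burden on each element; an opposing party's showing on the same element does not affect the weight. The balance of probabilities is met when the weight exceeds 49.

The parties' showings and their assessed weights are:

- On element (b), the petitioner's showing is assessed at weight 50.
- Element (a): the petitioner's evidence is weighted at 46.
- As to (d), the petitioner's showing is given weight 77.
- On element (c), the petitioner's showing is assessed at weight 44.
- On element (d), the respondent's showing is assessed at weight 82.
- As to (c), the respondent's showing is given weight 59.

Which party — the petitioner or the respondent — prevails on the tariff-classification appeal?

Stage 1 (petitioner, the balance of probabilities, weight exceeds 49): (a) 46 ≤ 49 — fails; (b) 50 > 49 — meets; (c) 44 (respondent's 59 disregarded) ≤ 49 — fails.
  Stage 1 not carried; the petitioner fails its burden.
So the respondent prevails.

respondent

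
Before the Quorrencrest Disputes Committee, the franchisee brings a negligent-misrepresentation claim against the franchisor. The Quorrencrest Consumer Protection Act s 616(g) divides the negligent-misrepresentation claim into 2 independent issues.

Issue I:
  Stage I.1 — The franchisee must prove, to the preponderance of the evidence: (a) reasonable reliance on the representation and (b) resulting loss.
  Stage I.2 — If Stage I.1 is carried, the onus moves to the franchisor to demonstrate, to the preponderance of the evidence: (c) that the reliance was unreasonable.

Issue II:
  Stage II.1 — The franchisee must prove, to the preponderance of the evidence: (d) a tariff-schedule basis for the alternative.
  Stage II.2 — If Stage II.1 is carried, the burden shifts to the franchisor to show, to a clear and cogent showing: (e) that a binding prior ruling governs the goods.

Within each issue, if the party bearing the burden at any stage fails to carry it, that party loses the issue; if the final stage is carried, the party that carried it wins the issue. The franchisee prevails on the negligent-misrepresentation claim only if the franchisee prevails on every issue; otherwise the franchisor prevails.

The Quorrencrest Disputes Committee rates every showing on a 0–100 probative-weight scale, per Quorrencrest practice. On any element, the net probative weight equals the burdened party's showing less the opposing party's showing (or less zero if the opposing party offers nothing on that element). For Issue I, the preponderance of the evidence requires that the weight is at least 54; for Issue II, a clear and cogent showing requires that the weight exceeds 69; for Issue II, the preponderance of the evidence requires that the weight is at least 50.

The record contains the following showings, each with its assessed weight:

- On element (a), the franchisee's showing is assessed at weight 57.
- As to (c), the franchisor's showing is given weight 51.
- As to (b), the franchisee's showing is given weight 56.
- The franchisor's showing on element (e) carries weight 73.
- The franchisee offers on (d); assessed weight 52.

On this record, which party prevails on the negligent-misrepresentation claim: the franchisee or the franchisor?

franchisor

— Issue I —
Stage I.1 (franchisee, the preponderance of the evidence, weight is at least 54): (a) 57 ≥ 54 — meets; (b) 56 ≥ 54 — meets.
  Stage I.1 is satisfied; the onus moves to the franchisor.
Stage I.2 (franchisor, the preponderance of the evidence, weight is at least 54): (c) 51 < 54 — fails.
  Stage I.2 not carried; the franchisor fails its burden.
So the franchisee prevails on this issue.
— Issue II —
At Stage II.1 the franchisee must meet the preponderance of the evidence (weight is at least 50): on (d) the weight is 52, which does reach 50, so (d) meets the standard.
  The franchisee carries Stage II.1; the franchisor now bears the burden.
At Stage II.2 the franchisor must meet a clear and cogent showing (weight exceeds 69): on (e) the weight is 73, > 69, so (e) meets the standard.
  All elements met at the final stage.
All stages carried — the franchisor prevails on this issue.
Per-issue: Issue I → franchisee; Issue II → franchisor. The franchisee must prevail on every issue; overall, the franchisor prevails.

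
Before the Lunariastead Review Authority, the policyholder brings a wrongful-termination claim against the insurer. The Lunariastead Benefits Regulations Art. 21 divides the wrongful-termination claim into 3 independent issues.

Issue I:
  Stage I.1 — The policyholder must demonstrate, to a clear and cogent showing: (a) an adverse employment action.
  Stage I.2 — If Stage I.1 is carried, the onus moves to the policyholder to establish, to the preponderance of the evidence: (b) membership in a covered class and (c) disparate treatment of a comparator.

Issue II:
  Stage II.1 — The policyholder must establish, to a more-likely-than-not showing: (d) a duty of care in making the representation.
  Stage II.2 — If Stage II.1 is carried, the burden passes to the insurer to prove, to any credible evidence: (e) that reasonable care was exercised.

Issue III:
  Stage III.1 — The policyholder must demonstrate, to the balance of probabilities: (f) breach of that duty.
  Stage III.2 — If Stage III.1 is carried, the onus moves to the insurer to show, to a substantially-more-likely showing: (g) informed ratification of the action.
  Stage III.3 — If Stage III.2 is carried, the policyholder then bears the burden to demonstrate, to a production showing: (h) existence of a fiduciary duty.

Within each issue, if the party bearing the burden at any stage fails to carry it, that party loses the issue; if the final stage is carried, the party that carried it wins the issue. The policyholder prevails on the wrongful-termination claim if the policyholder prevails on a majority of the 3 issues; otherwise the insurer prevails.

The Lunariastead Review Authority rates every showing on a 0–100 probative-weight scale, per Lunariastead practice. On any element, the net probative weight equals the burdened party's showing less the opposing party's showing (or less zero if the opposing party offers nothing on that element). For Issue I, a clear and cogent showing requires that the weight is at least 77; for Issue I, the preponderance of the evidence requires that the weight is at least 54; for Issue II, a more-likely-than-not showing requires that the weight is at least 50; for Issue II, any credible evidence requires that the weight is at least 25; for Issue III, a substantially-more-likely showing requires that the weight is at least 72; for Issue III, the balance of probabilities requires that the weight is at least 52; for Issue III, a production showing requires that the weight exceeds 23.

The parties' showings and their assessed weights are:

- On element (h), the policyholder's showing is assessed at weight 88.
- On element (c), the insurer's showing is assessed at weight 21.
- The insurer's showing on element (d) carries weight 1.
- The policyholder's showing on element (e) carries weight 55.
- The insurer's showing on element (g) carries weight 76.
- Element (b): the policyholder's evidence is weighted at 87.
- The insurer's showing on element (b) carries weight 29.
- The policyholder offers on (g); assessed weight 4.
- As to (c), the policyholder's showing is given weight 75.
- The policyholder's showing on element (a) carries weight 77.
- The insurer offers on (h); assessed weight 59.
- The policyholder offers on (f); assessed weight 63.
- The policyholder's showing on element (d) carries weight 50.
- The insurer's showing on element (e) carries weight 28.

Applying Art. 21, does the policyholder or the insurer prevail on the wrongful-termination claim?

— Issue I —
Stage I.1 (policyholder, a clear and cogent showing, weight is at least 77): (a) 77 ≥ 77 — meets.
  All elements met. The policyholder retains the burden for Stage I.2.
Stage I.2 (policyholder, the preponderance of the evidence, weight is at least 54): (b) net 87−29=58 ≥ 54 — meets; (c) net 75−21=54 ≥ 54 — meets.
  Stage I.2 carried; the final stage is satisfied.
All stages carried — the policyholder prevails on this issue.
— Issue II —
Stage II.1 — burden on policyholder; standard: a more-likely-than-not showing (weight is at least 50).
    (d): 50 − 1 = 49 < 50 [not met]
  The policyholder does not carry Stage II.1.
The insurer prevails on this issue.
— Issue III —
Stage III.1 (policyholder, the balance of probabilities, weight is at least 52): (f) 63 ≥ 52 — meets.
  Stage III.1 carried; the burden shifts to the insurer.
Stage III.2 (insurer, a substantially-more-likely showing, weight is at least 72): (g) net 76−4=72 ≥ 72 — meets.
  Stage III.2 is satisfied; the onus moves to the policyholder.
Stage III.3 (policyholder, a production showing, weight exceeds 23): (h) net 88−59=29 > 23 — meets.
  The policyholder carries the last stage.
With every stage satisfied, the policyholder prevails on this issue.
Per-issue: Issue I → policyholder; Issue II → insurer; Issue III → policyholder. The policyholder must prevail on a majority of issues; overall, the policyholder prevails.

policyholder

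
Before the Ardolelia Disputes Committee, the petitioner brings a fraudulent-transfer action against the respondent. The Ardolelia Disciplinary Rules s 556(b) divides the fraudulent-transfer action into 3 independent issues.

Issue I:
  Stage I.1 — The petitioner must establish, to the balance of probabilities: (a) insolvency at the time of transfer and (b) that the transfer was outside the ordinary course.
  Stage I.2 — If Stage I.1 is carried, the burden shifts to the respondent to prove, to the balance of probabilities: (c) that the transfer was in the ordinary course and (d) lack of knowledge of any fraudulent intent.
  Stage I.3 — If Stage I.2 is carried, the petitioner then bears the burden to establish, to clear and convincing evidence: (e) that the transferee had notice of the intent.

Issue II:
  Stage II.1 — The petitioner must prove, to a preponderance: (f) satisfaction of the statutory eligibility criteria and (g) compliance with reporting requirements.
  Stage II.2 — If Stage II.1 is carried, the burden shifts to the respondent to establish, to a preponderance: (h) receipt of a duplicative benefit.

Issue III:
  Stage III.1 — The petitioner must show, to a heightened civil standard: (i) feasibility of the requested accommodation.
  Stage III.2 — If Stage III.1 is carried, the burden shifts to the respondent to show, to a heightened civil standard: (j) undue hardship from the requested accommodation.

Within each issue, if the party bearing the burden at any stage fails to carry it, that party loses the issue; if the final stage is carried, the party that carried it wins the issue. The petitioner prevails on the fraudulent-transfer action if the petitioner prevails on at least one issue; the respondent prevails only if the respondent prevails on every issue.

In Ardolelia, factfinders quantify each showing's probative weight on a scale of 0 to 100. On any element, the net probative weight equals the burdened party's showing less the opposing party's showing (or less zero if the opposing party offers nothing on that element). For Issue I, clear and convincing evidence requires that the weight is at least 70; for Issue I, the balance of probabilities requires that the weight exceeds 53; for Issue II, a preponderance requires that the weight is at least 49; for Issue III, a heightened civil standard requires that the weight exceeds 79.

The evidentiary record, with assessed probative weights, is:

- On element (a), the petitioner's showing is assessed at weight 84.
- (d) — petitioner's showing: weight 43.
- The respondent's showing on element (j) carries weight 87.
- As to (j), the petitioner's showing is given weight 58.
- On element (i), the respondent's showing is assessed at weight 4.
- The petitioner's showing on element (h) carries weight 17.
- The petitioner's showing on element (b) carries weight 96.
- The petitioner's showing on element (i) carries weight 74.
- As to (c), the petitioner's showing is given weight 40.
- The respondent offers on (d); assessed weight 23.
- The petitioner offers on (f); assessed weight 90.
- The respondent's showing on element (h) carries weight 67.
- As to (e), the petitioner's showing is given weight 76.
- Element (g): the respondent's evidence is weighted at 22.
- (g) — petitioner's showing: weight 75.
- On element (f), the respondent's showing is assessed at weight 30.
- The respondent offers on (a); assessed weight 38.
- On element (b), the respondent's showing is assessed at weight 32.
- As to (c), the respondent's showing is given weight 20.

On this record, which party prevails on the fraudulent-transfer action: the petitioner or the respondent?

— Issue I —
At Stage I.1 the petitioner must meet the balance of probabilities (weight exceeds 53): on (a) the weight is 84 less the opposing 38 gives net 46, which does not exceed 53, so (a) does not meet the standard; on (b) the weight is 96 less the opposing 32 gives net 64, > 53, so (b) meets the standard.
  The petitioner does not carry Stage I.1.
The analysis ends at Stage I.1; the respondent prevails on this issue.
— Issue II —
Stage II.1 — burden on petitioner; standard: a preponderance (weight is at least 49).
    (f): 90 − 30 = 60 ≥ 49 [met]
    (g): 75 − 22 = 53 ≥ 49 [met]
  All elements met. The burden passes to the respondent.
Stage II.2 — burden on respondent; standard: a preponderance (weight is at least 49).
    (h): 67 − 17 = 50 ≥ 49 [met]
  The respondent carries the last stage.
With every stage satisfied, the respondent prevails on this issue.
— Issue III —
Stage III.1 — burden on petitioner; standard: a heightened civil standard (weight exceeds 79).
    (i): 74 − 4 = 70 ≤ 79 [not met]
  Not every element is met, so the petitioner fails to carry Stage III.1.
The analysis ends at Stage III.1; the respondent prevails on this issue.
Per-issue: Issue I → respondent; Issue II → respondent; Issue III → respondent. The petitioner must prevail on at least one issue; overall, the respondent prevails.

respondent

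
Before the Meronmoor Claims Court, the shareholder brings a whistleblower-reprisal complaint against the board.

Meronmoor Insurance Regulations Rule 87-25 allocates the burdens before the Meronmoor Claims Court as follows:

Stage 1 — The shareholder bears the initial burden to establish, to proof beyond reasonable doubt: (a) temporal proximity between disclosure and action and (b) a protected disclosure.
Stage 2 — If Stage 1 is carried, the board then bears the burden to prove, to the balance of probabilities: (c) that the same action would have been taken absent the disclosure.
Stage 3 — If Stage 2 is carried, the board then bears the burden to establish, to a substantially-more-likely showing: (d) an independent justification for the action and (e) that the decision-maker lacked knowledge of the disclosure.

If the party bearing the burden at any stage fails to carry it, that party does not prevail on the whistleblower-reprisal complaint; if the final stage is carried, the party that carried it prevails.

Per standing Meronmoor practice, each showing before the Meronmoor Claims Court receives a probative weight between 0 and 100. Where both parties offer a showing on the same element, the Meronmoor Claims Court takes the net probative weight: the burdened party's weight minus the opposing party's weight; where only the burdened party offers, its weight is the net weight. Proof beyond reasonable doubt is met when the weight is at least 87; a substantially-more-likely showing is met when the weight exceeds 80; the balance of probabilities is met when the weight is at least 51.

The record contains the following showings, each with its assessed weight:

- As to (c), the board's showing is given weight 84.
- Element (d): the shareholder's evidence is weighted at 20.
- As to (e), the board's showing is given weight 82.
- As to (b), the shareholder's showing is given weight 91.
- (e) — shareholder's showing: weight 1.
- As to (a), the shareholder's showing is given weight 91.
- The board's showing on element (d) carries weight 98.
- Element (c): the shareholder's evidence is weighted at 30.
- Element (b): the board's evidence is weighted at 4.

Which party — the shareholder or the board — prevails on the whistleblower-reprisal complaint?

shareholder

At Stage 1 the shareholder must meet proof beyond reasonable doubt (weight is at least 87): on (a) the weight is 91, which does reach 87, so (a) meets the standard; on (b) the weight is 91 less the opposing 4 gives net 87, which does reach 87, so (b) meets the standard.
  All elements met. The burden passes to the board.
At Stage 2 the board must meet the balance of probabilities (weight is at least 51): on (c) the weight is 84 less the opposing 30 gives net 54, ≥ 51, so (c) meets the standard.
  Stage 2 carried; the burden remains with the board.
At Stage 3 the board must meet a substantially-more-likely showing (weight exceeds 80): on (d) the weight is 98 less the opposing 20 gives net 78, ≤ 80, so (d) does not meet the standard; on (e) the weight is 82 less the opposing 1 gives net 81, which does exceed 80, so (e) meets the standard.
  The board does not carry Stage 3.
So the shareholder prevails.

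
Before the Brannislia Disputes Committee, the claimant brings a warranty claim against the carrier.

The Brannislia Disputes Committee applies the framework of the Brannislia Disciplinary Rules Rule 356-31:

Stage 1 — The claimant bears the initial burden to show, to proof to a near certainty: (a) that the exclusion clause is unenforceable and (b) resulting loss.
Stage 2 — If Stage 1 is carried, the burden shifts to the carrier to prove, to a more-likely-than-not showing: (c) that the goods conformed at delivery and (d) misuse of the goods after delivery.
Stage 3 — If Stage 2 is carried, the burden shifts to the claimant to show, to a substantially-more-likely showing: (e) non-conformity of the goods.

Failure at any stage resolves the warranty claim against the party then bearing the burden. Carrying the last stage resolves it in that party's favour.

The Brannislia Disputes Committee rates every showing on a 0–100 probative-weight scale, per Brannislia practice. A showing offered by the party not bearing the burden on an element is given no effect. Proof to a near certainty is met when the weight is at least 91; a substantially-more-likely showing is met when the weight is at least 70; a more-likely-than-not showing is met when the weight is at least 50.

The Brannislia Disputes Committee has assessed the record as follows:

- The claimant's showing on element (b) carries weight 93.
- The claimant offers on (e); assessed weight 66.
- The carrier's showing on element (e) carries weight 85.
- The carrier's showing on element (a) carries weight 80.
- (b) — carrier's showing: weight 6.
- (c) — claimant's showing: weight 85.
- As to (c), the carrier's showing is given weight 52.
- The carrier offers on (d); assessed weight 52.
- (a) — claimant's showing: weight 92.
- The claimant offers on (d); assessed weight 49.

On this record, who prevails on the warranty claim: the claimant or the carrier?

carrier

Stage 1 — burden on claimant; standard: proof to a near certainty (weight is at least 91).
    (a): 92 (carrier's 80 disregarded) ≥ 91 [met]
    (b): 93 (carrier's 6 disregarded) ≥ 91 [met]
  The claimant carries Stage 1; the carrier now bears the burden.
Stage 2 — burden on carrier; standard: a more-likely-than-not showing (weight is at least 50).
    (c): 52 (claimant's 85 disregarded) ≥ 50 [met]
    (d): 52 (claimant's 49 disregarded) ≥ 50 [met]
  The carrier carries Stage 2; the claimant now bears the burden.
Stage 3 — burden on claimant; standard: a substantially-more-likely showing (weight is at least 70).
    (e): 66 (carrier's 85 disregarded) < 70 [not met]
  Stage 3 not carried; the claimant fails its burden.
The carrier prevails.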